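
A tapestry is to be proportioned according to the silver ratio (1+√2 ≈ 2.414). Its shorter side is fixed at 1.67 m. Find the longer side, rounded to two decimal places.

4.03 m

silver ratio ≈ 2.41421.
Longer side = 1.67 × 2.41421 ≈ 4.0317 → 4.03 m.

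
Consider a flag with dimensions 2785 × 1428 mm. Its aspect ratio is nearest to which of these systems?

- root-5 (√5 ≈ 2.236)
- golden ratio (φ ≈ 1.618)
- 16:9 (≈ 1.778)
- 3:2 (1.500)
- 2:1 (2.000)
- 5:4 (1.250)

2:1

Ratio = 2785 / 1428 ≈ 1.950.
Distances: root-5 2.236 (Δ 0.286); golden ratio 1.618 (Δ 0.332); 16:9 1.778 (Δ 0.172); 3:2 1.500 (Δ 0.450); 2:1 2.000 (Δ 0.050); 5:4 1.250 (Δ 0.700).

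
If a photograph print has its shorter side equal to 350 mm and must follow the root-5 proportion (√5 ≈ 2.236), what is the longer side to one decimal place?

782.6 mm

root-5 ≈ 2.23607.
Longer side = 350 × 2.23607 ≈ 782.624 → 782.6 mm.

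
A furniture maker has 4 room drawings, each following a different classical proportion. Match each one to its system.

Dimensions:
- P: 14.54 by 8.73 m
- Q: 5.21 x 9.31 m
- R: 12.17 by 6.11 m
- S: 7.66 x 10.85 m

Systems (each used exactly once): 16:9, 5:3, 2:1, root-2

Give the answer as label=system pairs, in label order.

P = 14.54/8.73 ≈ 1.666 → 5:3 (1.667)
Q = 9.31/5.21 ≈ 1.787 → 16:9 (1.778)
R = 12.17/6.11 ≈ 1.992 → 2:1 (2.000)
S = 10.85/7.66 ≈ 1.416 → root-2 (1.414)

P=5:3, Q=16:9, R=2:1, S=root-2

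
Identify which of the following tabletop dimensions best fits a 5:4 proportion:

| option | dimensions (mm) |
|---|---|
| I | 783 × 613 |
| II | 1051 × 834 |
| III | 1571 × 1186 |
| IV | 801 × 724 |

II

Ratios (long/short): I ≈ 1.277; II ≈ 1.260; III ≈ 1.325; IV ≈ 1.106.
5:4 ≈ 1.250; option II is nearest (Δ 0.010).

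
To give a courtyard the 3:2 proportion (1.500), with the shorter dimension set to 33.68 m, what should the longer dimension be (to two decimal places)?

3:2 = 1.50000.
Longer side = 33.68 × 1.50000 ≈ 50.5200 → 50.52 m.

50.52 m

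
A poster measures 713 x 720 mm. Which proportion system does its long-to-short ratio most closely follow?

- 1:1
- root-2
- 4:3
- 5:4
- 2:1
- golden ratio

Ratio = 720 / 713 ≈ 1.010.
Distances: 1:1 1.000 (Δ 0.010); root-2 1.414 (Δ 0.404); 4:3 1.333 (Δ 0.323); 5:4 1.250 (Δ 0.240); 2:1 2.000 (Δ 0.990); golden ratio 1.618 (Δ 0.608).

1:1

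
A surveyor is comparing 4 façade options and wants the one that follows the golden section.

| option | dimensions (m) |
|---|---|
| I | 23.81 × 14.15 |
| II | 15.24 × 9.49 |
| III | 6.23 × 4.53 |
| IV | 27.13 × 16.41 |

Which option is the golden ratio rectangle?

II

Ratios (long/short): I ≈ 1.683; II ≈ 1.606; III ≈ 1.375; IV ≈ 1.653.
golden ratio ≈ 1.618; option II is nearest (Δ 0.012).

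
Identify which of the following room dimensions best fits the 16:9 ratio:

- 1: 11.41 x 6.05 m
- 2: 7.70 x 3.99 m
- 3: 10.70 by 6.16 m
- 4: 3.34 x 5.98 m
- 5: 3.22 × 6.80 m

4

Ratios (long/short): 1 ≈ 1.886; 2 ≈ 1.930; 3 ≈ 1.737; 4 ≈ 1.790; 5 ≈ 2.112.
16:9 ≈ 1.778; option 4 is nearest (Δ 0.012).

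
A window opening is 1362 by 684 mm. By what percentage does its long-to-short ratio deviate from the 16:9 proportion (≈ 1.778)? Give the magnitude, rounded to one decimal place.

Ratio = 1362 / 684 ≈ 1.9912.
Ideal 16:9 ≈ 1.7778. |1.9912 − 1.7778| / 1.7778 ≈ 12.00% → 12.0%.

12.0%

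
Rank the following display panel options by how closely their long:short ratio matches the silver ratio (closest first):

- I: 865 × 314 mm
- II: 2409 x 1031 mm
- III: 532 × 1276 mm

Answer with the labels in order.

III, II, I

Ratios: I = 865 / 314 ≈ 2.755; II = 2409 / 1031 ≈ 2.337; III = 1276 / 532 ≈ 2.398.
|Δ from 2.414|: I 0.341; II 0.077; III 0.016.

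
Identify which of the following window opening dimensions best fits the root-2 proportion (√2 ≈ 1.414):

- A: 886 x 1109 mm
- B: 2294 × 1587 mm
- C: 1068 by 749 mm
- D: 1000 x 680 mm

C

Ratios (long/short): A ≈ 1.252; B ≈ 1.445; C ≈ 1.426; D ≈ 1.471.
root-2 ≈ 1.414; option C is nearest (Δ 0.012).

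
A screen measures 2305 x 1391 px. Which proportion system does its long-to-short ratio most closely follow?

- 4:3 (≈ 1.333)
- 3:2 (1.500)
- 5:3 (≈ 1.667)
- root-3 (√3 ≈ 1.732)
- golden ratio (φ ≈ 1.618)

2305/1391 ≈ 1.657. Nearest candidates are 5:3 (1.667, off by 0.010) and golden ratio (1.618, off by 0.039).

5:3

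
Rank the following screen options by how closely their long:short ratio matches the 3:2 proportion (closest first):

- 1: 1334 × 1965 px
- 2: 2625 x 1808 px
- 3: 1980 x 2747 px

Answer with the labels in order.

1: 1965/1334 ≈ 1.473 → |1.473 − 1.500| = 0.027
2: 2625/1808 ≈ 1.452 → |1.452 − 1.500| = 0.048
3: 2747/1980 ≈ 1.387 → |1.387 − 1.500| = 0.113

1, 2, 3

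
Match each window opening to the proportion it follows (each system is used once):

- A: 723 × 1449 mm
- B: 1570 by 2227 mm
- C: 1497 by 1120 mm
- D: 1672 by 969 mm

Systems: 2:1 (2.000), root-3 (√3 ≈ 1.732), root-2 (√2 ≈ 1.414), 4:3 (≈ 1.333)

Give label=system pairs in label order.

A=2:1, B=root-2, C=4:3, D=root-3

Ratios: A ≈ 2.004; B ≈ 1.418; C ≈ 1.337; D ≈ 1.725.
Targets: 2:1 ≈ 2.000; root-3 ≈ 1.732; root-2 ≈ 1.414; 4:3 ≈ 1.333.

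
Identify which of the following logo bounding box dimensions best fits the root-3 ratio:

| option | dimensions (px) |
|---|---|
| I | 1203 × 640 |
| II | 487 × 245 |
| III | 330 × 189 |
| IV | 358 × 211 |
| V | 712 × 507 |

Ratios (long/short): I ≈ 1.880; II ≈ 1.988; III ≈ 1.746; IV ≈ 1.697; V ≈ 1.404.
root-3 ≈ 1.732; option III is nearest (Δ 0.014).

III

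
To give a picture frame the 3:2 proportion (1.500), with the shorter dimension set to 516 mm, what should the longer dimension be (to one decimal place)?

3:2 = 1.50000.
Longer side = 516 × 1.50000 ≈ 774.000 → 774.0 mm.

774.0 mm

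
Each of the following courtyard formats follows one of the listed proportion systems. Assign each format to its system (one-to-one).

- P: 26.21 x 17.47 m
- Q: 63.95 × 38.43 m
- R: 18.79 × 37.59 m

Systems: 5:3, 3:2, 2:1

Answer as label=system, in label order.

P=3:2, Q=5:3, R=2:1

Ratios: P ≈ 1.500; Q ≈ 1.664; R ≈ 2.001.
Targets: 5:3 ≈ 1.667; 3:2 ≈ 1.500; 2:1 ≈ 2.000.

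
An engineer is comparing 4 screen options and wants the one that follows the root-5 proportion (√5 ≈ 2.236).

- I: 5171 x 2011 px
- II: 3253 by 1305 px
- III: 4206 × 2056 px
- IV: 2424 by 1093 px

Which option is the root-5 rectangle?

IV

Target root-5 ≈ 2.236.
I: 2.571 (Δ0.335)  II: 2.493 (Δ0.257)  III: 2.046 (Δ0.190)  IV: 2.218 (Δ0.018)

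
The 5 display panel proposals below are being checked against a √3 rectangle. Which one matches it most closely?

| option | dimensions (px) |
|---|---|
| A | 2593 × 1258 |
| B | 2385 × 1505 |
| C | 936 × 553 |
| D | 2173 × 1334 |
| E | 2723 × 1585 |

E

Ratios (long/short): A ≈ 2.061; B ≈ 1.585; C ≈ 1.693; D ≈ 1.629; E ≈ 1.718.
root-3 ≈ 1.732; option E is nearest (Δ 0.014).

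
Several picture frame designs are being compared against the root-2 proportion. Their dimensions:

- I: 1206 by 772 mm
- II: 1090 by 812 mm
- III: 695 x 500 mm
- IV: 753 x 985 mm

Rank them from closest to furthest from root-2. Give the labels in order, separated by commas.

III, II, IV, I

I: 1206/772 ≈ 1.562 → |1.562 − 1.414| = 0.148
II: 1090/812 ≈ 1.342 → |1.342 − 1.414| = 0.072
III: 695/500 ≈ 1.390 → |1.390 − 1.414| = 0.024
IV: 985/753 ≈ 1.308 → |1.308 − 1.414| = 0.106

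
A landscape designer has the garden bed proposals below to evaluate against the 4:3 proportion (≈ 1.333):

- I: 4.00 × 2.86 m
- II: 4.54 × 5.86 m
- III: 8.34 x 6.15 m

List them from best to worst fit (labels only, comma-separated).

I: 4.00/2.86 ≈ 1.399 → |1.399 − 1.333| = 0.066
II: 5.86/4.54 ≈ 1.291 → |1.291 − 1.333| = 0.042
III: 8.34/6.15 ≈ 1.356 → |1.356 − 1.333| = 0.023

III, II, I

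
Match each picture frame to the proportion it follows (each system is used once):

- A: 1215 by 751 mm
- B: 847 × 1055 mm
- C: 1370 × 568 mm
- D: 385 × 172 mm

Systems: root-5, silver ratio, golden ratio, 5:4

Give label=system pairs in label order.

A=golden ratio, B=5:4, C=silver ratio, D=root-5

Ratios: A ≈ 1.618; B ≈ 1.246; C ≈ 2.412; D ≈ 2.238.
Targets: root-5 ≈ 2.236; silver ratio ≈ 2.414; golden ratio ≈ 1.618; 5:4 ≈ 1.250.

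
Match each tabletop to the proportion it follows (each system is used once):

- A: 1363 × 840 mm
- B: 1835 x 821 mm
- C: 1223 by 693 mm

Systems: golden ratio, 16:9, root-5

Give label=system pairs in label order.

A=golden ratio, B=root-5, C=16:9

Ratios: A ≈ 1.623; B ≈ 2.235; C ≈ 1.765.
Targets: golden ratio ≈ 1.618; 16:9 ≈ 1.778; root-5 ≈ 2.236.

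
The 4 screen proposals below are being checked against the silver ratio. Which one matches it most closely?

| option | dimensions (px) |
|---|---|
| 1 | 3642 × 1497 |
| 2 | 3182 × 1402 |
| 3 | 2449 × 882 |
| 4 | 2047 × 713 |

1

Ratios (long/short): 1 ≈ 2.433; 2 ≈ 2.270; 3 ≈ 2.777; 4 ≈ 2.871.
silver ratio ≈ 2.414; option 1 is nearest (Δ 0.019).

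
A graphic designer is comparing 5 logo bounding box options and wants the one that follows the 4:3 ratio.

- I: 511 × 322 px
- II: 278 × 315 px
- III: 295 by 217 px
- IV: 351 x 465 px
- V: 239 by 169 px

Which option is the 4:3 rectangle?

Ratios (long/short): I ≈ 1.587; II ≈ 1.133; III ≈ 1.359; IV ≈ 1.325; V ≈ 1.414.
4:3 ≈ 1.333; option IV is nearest (Δ 0.008).

IV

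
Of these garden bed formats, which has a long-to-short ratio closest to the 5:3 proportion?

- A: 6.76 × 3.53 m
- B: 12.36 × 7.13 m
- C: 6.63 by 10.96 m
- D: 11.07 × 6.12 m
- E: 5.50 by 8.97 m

Target 5:3 ≈ 1.667.
A: 1.915 (Δ0.248)  B: 1.734 (Δ0.067)  C: 1.653 (Δ0.014)  D: 1.809 (Δ0.142)  E: 1.631 (Δ0.036)

C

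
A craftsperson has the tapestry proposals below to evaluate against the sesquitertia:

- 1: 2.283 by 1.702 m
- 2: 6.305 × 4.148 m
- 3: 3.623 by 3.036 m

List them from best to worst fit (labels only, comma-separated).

1, 3, 2

1: 2.283/1.702 ≈ 1.341 → |1.341 − 1.333| = 0.008
2: 6.305/4.148 ≈ 1.520 → |1.520 − 1.333| = 0.187
3: 3.623/3.036 ≈ 1.193 → |1.193 − 1.333| = 0.140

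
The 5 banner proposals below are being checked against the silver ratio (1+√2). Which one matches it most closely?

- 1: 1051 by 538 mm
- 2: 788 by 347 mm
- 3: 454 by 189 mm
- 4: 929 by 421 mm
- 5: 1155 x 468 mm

3

Target silver ratio ≈ 2.414.
1: 1.954 (Δ0.460)  2: 2.271 (Δ0.143)  3: 2.402 (Δ0.012)  4: 2.207 (Δ0.207)  5: 2.468 (Δ0.054)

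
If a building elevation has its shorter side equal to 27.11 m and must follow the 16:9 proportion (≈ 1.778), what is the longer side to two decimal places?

48.20 m

16:9 ≈ 1.77778.
Longer side = 27.11 × 1.77778 ≈ 48.1956 → 48.20 m.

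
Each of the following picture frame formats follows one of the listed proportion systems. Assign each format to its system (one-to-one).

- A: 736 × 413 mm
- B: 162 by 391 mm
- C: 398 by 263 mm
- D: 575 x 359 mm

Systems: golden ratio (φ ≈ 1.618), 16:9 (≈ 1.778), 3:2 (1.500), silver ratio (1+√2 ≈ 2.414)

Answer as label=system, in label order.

A = 736/413 ≈ 1.782 → 16:9 (1.778)
B = 391/162 ≈ 2.414 → silver ratio (2.414)
C = 398/263 ≈ 1.513 → 3:2 (1.500)
D = 575/359 ≈ 1.602 → golden ratio (1.618)

A=16:9, B=silver ratio, C=3:2, D=golden ratio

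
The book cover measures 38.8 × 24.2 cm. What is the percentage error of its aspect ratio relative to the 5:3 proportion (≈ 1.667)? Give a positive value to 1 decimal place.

Ratio = 38.8 / 24.2 ≈ 1.6033.
Ideal 5:3 ≈ 1.6667. |1.6033 − 1.6667| / 1.6667 ≈ 3.80% → 3.8%.

3.8%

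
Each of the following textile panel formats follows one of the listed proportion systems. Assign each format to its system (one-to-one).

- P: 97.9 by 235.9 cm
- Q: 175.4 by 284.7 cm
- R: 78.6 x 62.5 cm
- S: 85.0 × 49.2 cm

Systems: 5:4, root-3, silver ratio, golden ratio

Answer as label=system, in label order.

P = 235.9/97.9 ≈ 2.410 → silver ratio (2.414)
Q = 284.7/175.4 ≈ 1.623 → golden ratio (1.618)
R = 78.6/62.5 ≈ 1.258 → 5:4 (1.250)
S = 85.0/49.2 ≈ 1.728 → root-3 (1.732)

P=silver ratio, Q=golden ratio, R=5:4, S=root-3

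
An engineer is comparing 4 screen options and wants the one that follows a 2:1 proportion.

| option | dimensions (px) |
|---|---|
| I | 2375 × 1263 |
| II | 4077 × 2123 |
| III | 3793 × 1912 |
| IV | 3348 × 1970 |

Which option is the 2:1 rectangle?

Target 2:1 ≈ 2.000.
I: 1.880 (Δ0.120)  II: 1.920 (Δ0.080)  III: 1.984 (Δ0.016)  IV: 1.699 (Δ0.301)

III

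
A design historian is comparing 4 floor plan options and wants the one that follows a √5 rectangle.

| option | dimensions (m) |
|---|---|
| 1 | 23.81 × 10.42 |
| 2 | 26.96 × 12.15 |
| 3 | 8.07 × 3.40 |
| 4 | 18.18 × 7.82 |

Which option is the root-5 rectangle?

2

Target root-5 ≈ 2.236.
1: 2.285 (Δ0.049)  2: 2.219 (Δ0.017)  3: 2.374 (Δ0.138)  4: 2.325 (Δ0.089)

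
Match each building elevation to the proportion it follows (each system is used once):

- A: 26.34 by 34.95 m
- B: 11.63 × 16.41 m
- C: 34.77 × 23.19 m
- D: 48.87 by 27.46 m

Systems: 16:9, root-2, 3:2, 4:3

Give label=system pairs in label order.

Ratios: A ≈ 1.327; B ≈ 1.411; C ≈ 1.499; D ≈ 1.780.
Targets: 16:9 ≈ 1.778; root-2 ≈ 1.414; 3:2 ≈ 1.500; 4:3 ≈ 1.333.

A=4:3, B=root-2, C=3:2, D=16:9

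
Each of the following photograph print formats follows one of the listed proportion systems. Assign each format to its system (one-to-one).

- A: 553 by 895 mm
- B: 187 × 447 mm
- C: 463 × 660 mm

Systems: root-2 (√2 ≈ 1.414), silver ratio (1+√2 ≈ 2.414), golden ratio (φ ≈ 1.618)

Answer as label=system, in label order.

A=golden ratio, B=silver ratio, C=root-2

A = 895/553 ≈ 1.618 → golden ratio (1.618)
B = 447/187 ≈ 2.390 → silver ratio (2.414)
C = 660/463 ≈ 1.425 → root-2 (1.414)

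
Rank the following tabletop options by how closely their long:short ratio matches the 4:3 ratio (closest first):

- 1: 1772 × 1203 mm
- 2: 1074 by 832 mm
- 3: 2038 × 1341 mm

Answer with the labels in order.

2, 1, 3

Ratios: 1 = 1772 / 1203 ≈ 1.473; 2 = 1074 / 832 ≈ 1.291; 3 = 2038 / 1341 ≈ 1.520.
|Δ from 1.333|: 1 0.140; 2 0.042; 3 0.187.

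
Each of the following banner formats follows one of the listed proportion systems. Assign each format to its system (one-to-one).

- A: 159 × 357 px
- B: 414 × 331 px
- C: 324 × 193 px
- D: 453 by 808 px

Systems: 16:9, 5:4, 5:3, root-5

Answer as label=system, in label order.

A=root-5, B=5:4, C=5:3, D=16:9

A = 357/159 ≈ 2.245 → root-5 (2.236)
B = 414/331 ≈ 1.251 → 5:4 (1.250)
C = 324/193 ≈ 1.679 → 5:3 (1.667)
D = 808/453 ≈ 1.784 → 16:9 (1.778)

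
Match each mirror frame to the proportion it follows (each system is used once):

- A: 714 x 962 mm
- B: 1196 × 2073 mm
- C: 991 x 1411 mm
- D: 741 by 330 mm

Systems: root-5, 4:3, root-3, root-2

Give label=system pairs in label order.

Ratios: A ≈ 1.347; B ≈ 1.733; C ≈ 1.424; D ≈ 2.245.
Targets: root-5 ≈ 2.236; 4:3 ≈ 1.333; root-3 ≈ 1.732; root-2 ≈ 1.414.

A=4:3, B=root-3, C=root-2, D=root-5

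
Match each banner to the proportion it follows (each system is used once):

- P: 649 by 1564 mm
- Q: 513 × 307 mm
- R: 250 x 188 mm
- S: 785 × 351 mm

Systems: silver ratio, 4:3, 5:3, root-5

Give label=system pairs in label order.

Ratios: P ≈ 2.410; Q ≈ 1.671; R ≈ 1.330; S ≈ 2.236.
Targets: silver ratio ≈ 2.414; 4:3 ≈ 1.333; 5:3 ≈ 1.667; root-5 ≈ 2.236.

P=silver ratio, Q=5:3, R=4:3, S=root-5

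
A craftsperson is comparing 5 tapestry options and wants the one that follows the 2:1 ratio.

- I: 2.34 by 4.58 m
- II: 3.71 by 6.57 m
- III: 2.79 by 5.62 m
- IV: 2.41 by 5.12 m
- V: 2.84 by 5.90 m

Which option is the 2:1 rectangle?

Target 2:1 ≈ 2.000.
I: 1.957 (Δ0.043)  II: 1.771 (Δ0.229)  III: 2.014 (Δ0.014)  IV: 2.124 (Δ0.124)  V: 2.077 (Δ0.077)

III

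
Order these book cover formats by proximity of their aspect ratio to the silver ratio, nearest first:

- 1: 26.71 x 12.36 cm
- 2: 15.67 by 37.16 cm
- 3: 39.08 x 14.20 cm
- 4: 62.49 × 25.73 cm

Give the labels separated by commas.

4, 2, 1, 3

Ratios: 1 = 26.71 / 12.36 ≈ 2.161; 2 = 37.16 / 15.67 ≈ 2.371; 3 = 39.08 / 14.20 ≈ 2.752; 4 = 62.49 / 25.73 ≈ 2.429.
|Δ from 2.414|: 1 0.253; 2 0.043; 3 0.338; 4 0.015.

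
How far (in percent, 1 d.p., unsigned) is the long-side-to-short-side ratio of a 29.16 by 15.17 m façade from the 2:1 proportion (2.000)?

Ratio = 29.16 / 15.17 ≈ 1.9222.
Ideal 2:1 = 2.0000. |1.9222 − 2.0000| / 2.0000 ≈ 3.89% → 3.9%.

3.9%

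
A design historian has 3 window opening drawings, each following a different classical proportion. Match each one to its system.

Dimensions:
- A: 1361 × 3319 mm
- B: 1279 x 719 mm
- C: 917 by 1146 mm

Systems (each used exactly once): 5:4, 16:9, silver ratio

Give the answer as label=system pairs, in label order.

A=silver ratio, B=16:9, C=5:4

Ratios: A ≈ 2.439; B ≈ 1.779; C ≈ 1.250.
Targets: 5:4 ≈ 1.250; 16:9 ≈ 1.778; silver ratio ≈ 2.414.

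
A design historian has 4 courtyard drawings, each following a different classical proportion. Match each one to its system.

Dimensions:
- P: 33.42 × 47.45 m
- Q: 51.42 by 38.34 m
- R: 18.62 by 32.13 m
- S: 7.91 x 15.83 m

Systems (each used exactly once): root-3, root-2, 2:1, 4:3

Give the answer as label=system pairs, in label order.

P = 47.45/33.42 ≈ 1.420 → root-2 (1.414)
Q = 51.42/38.34 ≈ 1.341 → 4:3 (1.333)
R = 32.13/18.62 ≈ 1.726 → root-3 (1.732)
S = 15.83/7.91 ≈ 2.001 → 2:1 (2.000)

P=root-2, Q=4:3, R=root-3, S=2:1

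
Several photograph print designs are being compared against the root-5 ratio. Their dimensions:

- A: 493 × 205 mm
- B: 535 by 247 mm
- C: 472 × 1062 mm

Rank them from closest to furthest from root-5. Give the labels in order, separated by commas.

C, B, A

Ratios: A = 493 / 205 ≈ 2.405; B = 535 / 247 ≈ 2.166; C = 1062 / 472 ≈ 2.250.
|Δ from 2.236|: A 0.169; B 0.070; C 0.014.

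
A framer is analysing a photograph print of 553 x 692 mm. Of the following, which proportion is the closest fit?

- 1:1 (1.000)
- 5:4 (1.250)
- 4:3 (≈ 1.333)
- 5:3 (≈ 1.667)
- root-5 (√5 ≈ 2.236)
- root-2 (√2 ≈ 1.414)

5:4

Ratio = 692 / 553 ≈ 1.251.
Distances: 1:1 1.000 (Δ 0.251); 5:4 1.250 (Δ 0.001); 4:3 1.333 (Δ 0.082); 5:3 1.667 (Δ 0.416); root-5 2.236 (Δ 0.985); root-2 1.414 (Δ 0.163).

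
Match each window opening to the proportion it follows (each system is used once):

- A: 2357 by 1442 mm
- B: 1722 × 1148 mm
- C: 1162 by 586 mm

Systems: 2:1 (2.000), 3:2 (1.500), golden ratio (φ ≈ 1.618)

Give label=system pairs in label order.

A=golden ratio, B=3:2, C=2:1

Ratios: A ≈ 1.635; B ≈ 1.500; C ≈ 1.983.
Targets: 2:1 ≈ 2.000; 3:2 ≈ 1.500; golden ratio ≈ 1.618.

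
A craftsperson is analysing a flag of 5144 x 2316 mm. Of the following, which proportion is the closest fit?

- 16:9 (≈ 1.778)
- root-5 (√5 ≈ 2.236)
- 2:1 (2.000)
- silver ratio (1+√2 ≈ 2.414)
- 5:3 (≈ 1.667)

root-5

5144/2316 ≈ 2.221. Nearest candidates are root-5 (2.236, off by 0.015) and silver ratio (2.414, off by 0.193).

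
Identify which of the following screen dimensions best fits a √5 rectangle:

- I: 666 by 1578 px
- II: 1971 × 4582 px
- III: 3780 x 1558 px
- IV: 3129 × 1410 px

IV

Ratios (long/short): I ≈ 2.369; II ≈ 2.325; III ≈ 2.426; IV ≈ 2.219.
root-5 ≈ 2.236; option IV is nearest (Δ 0.017).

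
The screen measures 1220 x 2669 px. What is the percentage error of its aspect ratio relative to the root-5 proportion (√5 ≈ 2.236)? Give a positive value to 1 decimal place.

Ratio = 2669 / 1220 ≈ 2.1877.
Ideal root-5 ≈ 2.2361. |2.1877 − 2.2361| / 2.2361 ≈ 2.16% → 2.2%.

2.2%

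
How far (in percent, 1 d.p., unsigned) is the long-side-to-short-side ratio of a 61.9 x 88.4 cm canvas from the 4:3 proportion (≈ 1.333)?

7.1%

Ratio = 88.4 / 61.9 ≈ 1.4281.
Ideal 4:3 ≈ 1.3333. |1.4281 − 1.3333| / 1.3333 ≈ 7.11% → 7.1%.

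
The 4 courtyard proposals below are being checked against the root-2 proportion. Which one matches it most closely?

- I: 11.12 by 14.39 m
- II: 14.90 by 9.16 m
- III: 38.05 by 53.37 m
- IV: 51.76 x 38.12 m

III

Target root-2 ≈ 1.414.
I: 1.294 (Δ0.120)  II: 1.627 (Δ0.213)  III: 1.403 (Δ0.011)  IV: 1.358 (Δ0.056)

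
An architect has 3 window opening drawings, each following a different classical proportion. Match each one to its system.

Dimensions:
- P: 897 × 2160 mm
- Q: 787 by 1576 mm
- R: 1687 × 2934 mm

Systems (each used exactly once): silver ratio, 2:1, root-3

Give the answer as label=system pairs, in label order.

P=silver ratio, Q=2:1, R=root-3

Ratios: P ≈ 2.408; Q ≈ 2.003; R ≈ 1.739.
Targets: silver ratio ≈ 2.414; 2:1 ≈ 2.000; root-3 ≈ 1.732.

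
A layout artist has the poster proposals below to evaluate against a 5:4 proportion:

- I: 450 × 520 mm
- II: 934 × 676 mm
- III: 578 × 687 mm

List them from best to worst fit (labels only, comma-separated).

III, I, II

I: 520/450 ≈ 1.156 → |1.156 − 1.250| = 0.094
II: 934/676 ≈ 1.382 → |1.382 − 1.250| = 0.132
III: 687/578 ≈ 1.189 → |1.189 − 1.250| = 0.061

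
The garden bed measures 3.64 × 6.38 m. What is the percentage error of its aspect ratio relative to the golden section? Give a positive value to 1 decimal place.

Ratio = 6.38 / 3.64 ≈ 1.7527.
Ideal golden ratio ≈ 1.6180. |1.7527 − 1.6180| / 1.6180 ≈ 8.33% → 8.3%.

8.3%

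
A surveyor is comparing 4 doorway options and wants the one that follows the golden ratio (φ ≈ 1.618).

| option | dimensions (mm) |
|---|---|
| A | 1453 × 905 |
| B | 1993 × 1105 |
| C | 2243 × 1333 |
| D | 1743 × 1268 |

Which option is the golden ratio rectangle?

A

Ratios (long/short): A ≈ 1.606; B ≈ 1.804; C ≈ 1.683; D ≈ 1.375.
golden ratio ≈ 1.618; option A is nearest (Δ 0.012).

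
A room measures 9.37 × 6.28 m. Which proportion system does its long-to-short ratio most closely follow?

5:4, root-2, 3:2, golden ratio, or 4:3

Ratio = 9.37 / 6.28 ≈ 1.492.
Distances: 5:4 1.250 (Δ 0.242); root-2 1.414 (Δ 0.078); 3:2 1.500 (Δ 0.008); golden ratio 1.618 (Δ 0.126); 4:3 1.333 (Δ 0.159).

3:2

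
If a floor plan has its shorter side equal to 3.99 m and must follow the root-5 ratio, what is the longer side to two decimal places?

root-5 ≈ 2.23607.
Longer side = 3.99 × 2.23607 ≈ 8.9219 → 8.92 m.

8.92 m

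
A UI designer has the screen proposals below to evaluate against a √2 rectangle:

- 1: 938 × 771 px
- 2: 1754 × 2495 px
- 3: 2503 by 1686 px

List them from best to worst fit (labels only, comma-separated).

Ratios: 1 = 938 / 771 ≈ 1.217; 2 = 2495 / 1754 ≈ 1.422; 3 = 2503 / 1686 ≈ 1.485.
|Δ from 1.414|: 1 0.197; 2 0.008; 3 0.071.

2, 3, 1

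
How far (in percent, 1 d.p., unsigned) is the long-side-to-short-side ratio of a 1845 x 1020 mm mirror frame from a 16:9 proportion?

1.7%

Ratio = 1845 / 1020 ≈ 1.8088.
Ideal 16:9 ≈ 1.7778. |1.8088 − 1.7778| / 1.7778 ≈ 1.74% → 1.7%.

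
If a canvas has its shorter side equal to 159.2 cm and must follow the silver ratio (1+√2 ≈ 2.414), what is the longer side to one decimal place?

silver ratio ≈ 2.41421.
Longer side = 159.2 × 2.41421 ≈ 384.342 → 384.3 cm.

384.3 cm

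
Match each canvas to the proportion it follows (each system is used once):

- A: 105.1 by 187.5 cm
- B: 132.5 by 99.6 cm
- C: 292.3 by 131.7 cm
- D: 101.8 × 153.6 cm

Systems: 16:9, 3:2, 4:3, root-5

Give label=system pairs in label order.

A=16:9, B=4:3, C=root-5, D=3:2

Ratios: A ≈ 1.784; B ≈ 1.330; C ≈ 2.219; D ≈ 1.509.
Targets: 16:9 ≈ 1.778; 3:2 ≈ 1.500; 4:3 ≈ 1.333; root-5 ≈ 2.236.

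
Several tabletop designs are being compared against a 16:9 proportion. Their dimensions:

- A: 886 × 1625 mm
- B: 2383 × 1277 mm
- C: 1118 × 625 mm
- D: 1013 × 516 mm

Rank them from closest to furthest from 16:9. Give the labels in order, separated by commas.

A: 1625/886 ≈ 1.834 → |1.834 − 1.778| = 0.056
B: 2383/1277 ≈ 1.866 → |1.866 − 1.778| = 0.088
C: 1118/625 ≈ 1.789 → |1.789 − 1.778| = 0.011
D: 1013/516 ≈ 1.963 → |1.963 − 1.778| = 0.185

C, A, B, D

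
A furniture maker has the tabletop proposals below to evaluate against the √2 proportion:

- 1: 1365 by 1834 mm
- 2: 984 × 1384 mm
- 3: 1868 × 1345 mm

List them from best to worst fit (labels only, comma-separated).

2, 3, 1

Ratios: 1 = 1834 / 1365 ≈ 1.344; 2 = 1384 / 984 ≈ 1.407; 3 = 1868 / 1345 ≈ 1.389.
|Δ from 1.414|: 1 0.070; 2 0.007; 3 0.025.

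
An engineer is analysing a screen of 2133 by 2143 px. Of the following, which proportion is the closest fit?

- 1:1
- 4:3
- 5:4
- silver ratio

1:1

Ratio = 2143 / 2133 ≈ 1.005.
Distances: 1:1 1.000 (Δ 0.005); 4:3 1.333 (Δ 0.328); 5:4 1.250 (Δ 0.245); silver ratio 2.414 (Δ 1.409).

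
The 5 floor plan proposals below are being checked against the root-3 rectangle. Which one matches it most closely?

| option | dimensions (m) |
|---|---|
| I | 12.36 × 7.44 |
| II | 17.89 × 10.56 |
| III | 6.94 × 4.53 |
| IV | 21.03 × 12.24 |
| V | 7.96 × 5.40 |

Ratios (long/short): I ≈ 1.661; II ≈ 1.694; III ≈ 1.532; IV ≈ 1.718; V ≈ 1.474.
root-3 ≈ 1.732; option IV is nearest (Δ 0.014).

IV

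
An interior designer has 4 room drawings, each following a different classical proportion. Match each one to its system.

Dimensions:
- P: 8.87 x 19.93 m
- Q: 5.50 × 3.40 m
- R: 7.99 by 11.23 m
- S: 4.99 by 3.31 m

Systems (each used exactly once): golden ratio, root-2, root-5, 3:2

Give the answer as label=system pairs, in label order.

P = 19.93/8.87 ≈ 2.247 → root-5 (2.236)
Q = 5.50/3.40 ≈ 1.618 → golden ratio (1.618)
R = 11.23/7.99 ≈ 1.406 → root-2 (1.414)
S = 4.99/3.31 ≈ 1.508 → 3:2 (1.500)

P=root-5, Q=golden ratio, R=root-2, S=3:2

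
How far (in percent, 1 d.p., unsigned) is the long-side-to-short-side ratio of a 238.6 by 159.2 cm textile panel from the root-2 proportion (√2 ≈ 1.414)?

Ratio = 238.6 / 159.2 ≈ 1.4987.
Ideal root-2 ≈ 1.4142. |1.4987 − 1.4142| / 1.4142 ≈ 5.98% → 6.0%.

6.0%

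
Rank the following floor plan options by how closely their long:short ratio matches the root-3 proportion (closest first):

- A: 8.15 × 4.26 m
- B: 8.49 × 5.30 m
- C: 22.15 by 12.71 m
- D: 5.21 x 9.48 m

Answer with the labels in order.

C, D, B, A

A: 8.15/4.26 ≈ 1.913 → |1.913 − 1.732| = 0.181
B: 8.49/5.30 ≈ 1.602 → |1.602 − 1.732| = 0.130
C: 22.15/12.71 ≈ 1.743 → |1.743 − 1.732| = 0.011
D: 9.48/5.21 ≈ 1.820 → |1.820 − 1.732| = 0.088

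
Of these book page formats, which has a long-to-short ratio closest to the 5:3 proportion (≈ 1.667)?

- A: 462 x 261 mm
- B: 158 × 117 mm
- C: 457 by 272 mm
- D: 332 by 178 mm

C

Ratios (long/short): A ≈ 1.770; B ≈ 1.350; C ≈ 1.680; D ≈ 1.865.
5:3 ≈ 1.667; option C is nearest (Δ 0.013).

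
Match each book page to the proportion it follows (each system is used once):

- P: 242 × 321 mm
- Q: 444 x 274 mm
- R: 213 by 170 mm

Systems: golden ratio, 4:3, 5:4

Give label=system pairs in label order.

P=4:3, Q=golden ratio, R=5:4

P = 321/242 ≈ 1.326 → 4:3 (1.333)
Q = 444/274 ≈ 1.620 → golden ratio (1.618)
R = 213/170 ≈ 1.253 → 5:4 (1.250)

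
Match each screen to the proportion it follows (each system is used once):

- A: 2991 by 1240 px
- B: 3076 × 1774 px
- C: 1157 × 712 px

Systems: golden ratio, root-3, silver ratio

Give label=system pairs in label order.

A=silver ratio, B=root-3, C=golden ratio

A = 2991/1240 ≈ 2.412 → silver ratio (2.414)
B = 3076/1774 ≈ 1.734 → root-3 (1.732)
C = 1157/712 ≈ 1.625 → golden ratio (1.618)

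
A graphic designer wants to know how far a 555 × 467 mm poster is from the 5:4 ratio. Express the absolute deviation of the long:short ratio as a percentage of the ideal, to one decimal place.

Ratio = 555 / 467 ≈ 1.1884.
Ideal 5:4 = 1.2500. |1.1884 − 1.2500| / 1.2500 ≈ 4.93% → 4.9%.

4.9%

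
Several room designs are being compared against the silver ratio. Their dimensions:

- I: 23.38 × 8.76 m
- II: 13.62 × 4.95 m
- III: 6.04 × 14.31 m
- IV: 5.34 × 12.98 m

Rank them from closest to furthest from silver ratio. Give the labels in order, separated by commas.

I: 23.38/8.76 ≈ 2.669 → |2.669 − 2.414| = 0.255
II: 13.62/4.95 ≈ 2.752 → |2.752 − 2.414| = 0.338
III: 14.31/6.04 ≈ 2.369 → |2.369 − 2.414| = 0.045
IV: 12.98/5.34 ≈ 2.431 → |2.431 − 2.414| = 0.017

IV, III, I, II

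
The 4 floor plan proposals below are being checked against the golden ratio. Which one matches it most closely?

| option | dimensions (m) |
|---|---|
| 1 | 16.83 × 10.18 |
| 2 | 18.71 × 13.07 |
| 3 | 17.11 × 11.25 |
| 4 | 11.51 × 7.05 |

Ratios (long/short): 1 ≈ 1.653; 2 ≈ 1.432; 3 ≈ 1.521; 4 ≈ 1.633.
golden ratio ≈ 1.618; option 4 is nearest (Δ 0.015).

4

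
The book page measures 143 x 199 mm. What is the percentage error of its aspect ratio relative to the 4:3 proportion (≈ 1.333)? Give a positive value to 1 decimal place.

Ratio = 199 / 143 ≈ 1.3916.
Ideal 4:3 ≈ 1.3333. |1.3916 − 1.3333| / 1.3333 ≈ 4.37% → 4.4%.

4.4%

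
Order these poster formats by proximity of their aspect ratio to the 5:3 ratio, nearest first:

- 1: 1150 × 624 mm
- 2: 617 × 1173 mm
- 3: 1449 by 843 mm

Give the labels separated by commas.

3, 1, 2

Ratios: 1 = 1150 / 624 ≈ 1.843; 2 = 1173 / 617 ≈ 1.901; 3 = 1449 / 843 ≈ 1.719.
|Δ from 1.667|: 1 0.176; 2 0.234; 3 0.052.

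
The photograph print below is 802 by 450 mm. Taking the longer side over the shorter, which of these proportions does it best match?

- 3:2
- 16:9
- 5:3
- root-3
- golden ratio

Ratio = 802 / 450 ≈ 1.782.
Distances: 3:2 1.500 (Δ 0.282); 16:9 1.778 (Δ 0.004); 5:3 1.667 (Δ 0.115); root-3 1.732 (Δ 0.050); golden ratio 1.618 (Δ 0.164).

16:9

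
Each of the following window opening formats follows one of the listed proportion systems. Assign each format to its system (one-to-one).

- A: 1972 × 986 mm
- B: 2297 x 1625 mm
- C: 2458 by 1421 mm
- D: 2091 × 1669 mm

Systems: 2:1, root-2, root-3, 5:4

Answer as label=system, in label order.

A = 1972/986 ≈ 2.000 → 2:1 (2.000)
B = 2297/1625 ≈ 1.414 → root-2 (1.414)
C = 2458/1421 ≈ 1.730 → root-3 (1.732)
D = 2091/1669 ≈ 1.253 → 5:4 (1.250)

A=2:1, B=root-2, C=root-3, D=5:4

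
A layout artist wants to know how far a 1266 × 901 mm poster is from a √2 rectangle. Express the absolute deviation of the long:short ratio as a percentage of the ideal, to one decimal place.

0.6%

Ratio = 1266 / 901 ≈ 1.4051.
Ideal root-2 ≈ 1.4142. |1.4051 − 1.4142| / 1.4142 ≈ 0.64% → 0.6%.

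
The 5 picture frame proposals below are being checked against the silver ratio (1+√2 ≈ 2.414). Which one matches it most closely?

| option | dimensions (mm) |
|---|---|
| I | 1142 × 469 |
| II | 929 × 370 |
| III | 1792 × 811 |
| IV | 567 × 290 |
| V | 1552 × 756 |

Target silver ratio ≈ 2.414.
I: 2.435 (Δ0.021)  II: 2.511 (Δ0.097)  III: 2.210 (Δ0.204)  IV: 1.955 (Δ0.459)  V: 2.053 (Δ0.361)

I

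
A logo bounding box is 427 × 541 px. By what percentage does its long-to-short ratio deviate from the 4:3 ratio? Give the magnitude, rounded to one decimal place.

Ratio = 541 / 427 ≈ 1.2670.
Ideal 4:3 ≈ 1.3333. |1.2670 − 1.3333| / 1.3333 ≈ 4.97% → 5.0%.

5.0%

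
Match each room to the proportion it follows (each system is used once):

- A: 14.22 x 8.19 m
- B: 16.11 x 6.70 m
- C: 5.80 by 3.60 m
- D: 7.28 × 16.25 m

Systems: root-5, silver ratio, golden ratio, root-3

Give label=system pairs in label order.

A=root-3, B=silver ratio, C=golden ratio, D=root-5

A = 14.22/8.19 ≈ 1.736 → root-3 (1.732)
B = 16.11/6.70 ≈ 2.404 → silver ratio (2.414)
C = 5.80/3.60 ≈ 1.611 → golden ratio (1.618)
D = 16.25/7.28 ≈ 2.232 → root-5 (2.236)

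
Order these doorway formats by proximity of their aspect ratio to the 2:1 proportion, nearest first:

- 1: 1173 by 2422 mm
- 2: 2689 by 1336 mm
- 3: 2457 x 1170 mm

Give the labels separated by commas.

Ratios: 1 = 2422 / 1173 ≈ 2.065; 2 = 2689 / 1336 ≈ 2.013; 3 = 2457 / 1170 ≈ 2.100.
|Δ from 2.000|: 1 0.065; 2 0.013; 3 0.100.

2, 1, 3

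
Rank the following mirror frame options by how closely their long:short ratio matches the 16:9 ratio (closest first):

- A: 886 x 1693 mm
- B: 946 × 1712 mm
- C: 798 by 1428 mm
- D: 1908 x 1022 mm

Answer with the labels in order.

Ratios: A = 1693 / 886 ≈ 1.911; B = 1712 / 946 ≈ 1.810; C = 1428 / 798 ≈ 1.789; D = 1908 / 1022 ≈ 1.867.
|Δ from 1.778|: A 0.133; B 0.032; C 0.011; D 0.089.

C, B, D, A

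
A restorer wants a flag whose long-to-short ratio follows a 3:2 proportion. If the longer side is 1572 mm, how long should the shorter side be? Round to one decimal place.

3:2 = 1.50000.
Shorter side = 1572 ÷ 1.50000 ≈ 1048.000 → 1048.0 mm.

1048.0 mm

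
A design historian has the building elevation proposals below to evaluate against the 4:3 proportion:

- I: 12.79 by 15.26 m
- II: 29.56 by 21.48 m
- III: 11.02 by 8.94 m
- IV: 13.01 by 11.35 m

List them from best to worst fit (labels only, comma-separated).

Ratios: I = 15.26 / 12.79 ≈ 1.193; II = 29.56 / 21.48 ≈ 1.376; III = 11.02 / 8.94 ≈ 1.233; IV = 13.01 / 11.35 ≈ 1.146.
|Δ from 1.333|: I 0.140; II 0.043; III 0.100; IV 0.187.

II, III, I, IV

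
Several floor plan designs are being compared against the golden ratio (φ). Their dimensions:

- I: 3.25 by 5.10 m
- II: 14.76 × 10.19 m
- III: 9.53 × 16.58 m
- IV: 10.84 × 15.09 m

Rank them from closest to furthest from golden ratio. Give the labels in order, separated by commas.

I, III, II, IV

Ratios: I = 5.10 / 3.25 ≈ 1.569; II = 14.76 / 10.19 ≈ 1.448; III = 16.58 / 9.53 ≈ 1.740; IV = 15.09 / 10.84 ≈ 1.392.
|Δ from 1.618|: I 0.049; II 0.170; III 0.122; IV 0.226.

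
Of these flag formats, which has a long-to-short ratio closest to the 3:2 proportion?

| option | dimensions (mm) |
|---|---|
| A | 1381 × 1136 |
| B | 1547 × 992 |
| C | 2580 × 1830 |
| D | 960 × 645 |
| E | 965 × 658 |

Ratios (long/short): A ≈ 1.216; B ≈ 1.559; C ≈ 1.410; D ≈ 1.488; E ≈ 1.467.
3:2 ≈ 1.500; option D is nearest (Δ 0.012).

D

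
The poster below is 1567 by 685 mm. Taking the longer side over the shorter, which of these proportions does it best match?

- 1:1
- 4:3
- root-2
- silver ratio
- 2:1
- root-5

1567/685 ≈ 2.288. Nearest candidates are root-5 (2.236, off by 0.052) and silver ratio (2.414, off by 0.126).

root-5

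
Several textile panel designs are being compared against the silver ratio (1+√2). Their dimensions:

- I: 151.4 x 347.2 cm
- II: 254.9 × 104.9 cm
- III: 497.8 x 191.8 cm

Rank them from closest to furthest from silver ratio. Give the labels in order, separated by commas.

II, I, III

I: 347.2/151.4 ≈ 2.293 → |2.293 − 2.414| = 0.121
II: 254.9/104.9 ≈ 2.430 → |2.430 − 2.414| = 0.016
III: 497.8/191.8 ≈ 2.595 → |2.595 − 2.414| = 0.181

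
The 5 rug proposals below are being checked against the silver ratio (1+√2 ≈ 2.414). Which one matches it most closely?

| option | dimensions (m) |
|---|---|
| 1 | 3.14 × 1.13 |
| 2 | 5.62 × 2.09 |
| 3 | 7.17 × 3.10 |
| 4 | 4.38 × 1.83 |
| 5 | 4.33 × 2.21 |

4

Target silver ratio ≈ 2.414.
1: 2.779 (Δ0.365)  2: 2.689 (Δ0.275)  3: 2.313 (Δ0.101)  4: 2.393 (Δ0.021)  5: 1.959 (Δ0.455)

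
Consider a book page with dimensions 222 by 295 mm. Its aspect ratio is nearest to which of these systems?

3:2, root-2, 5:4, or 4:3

4:3

295/222 ≈ 1.329. Nearest candidates are 4:3 (1.333, off by 0.004) and 5:4 (1.250, off by 0.079).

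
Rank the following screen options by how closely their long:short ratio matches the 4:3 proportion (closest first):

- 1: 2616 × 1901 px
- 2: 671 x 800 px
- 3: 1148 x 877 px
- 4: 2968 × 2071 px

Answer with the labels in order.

1: 2616/1901 ≈ 1.376 → |1.376 − 1.333| = 0.043
2: 800/671 ≈ 1.192 → |1.192 − 1.333| = 0.141
3: 1148/877 ≈ 1.309 → |1.309 − 1.333| = 0.024
4: 2968/2071 ≈ 1.433 → |1.433 − 1.333| = 0.100

3, 1, 4, 2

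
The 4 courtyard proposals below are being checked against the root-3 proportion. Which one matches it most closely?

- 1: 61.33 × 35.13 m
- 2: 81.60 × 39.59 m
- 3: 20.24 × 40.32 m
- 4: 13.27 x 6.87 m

Target root-3 ≈ 1.732.
1: 1.746 (Δ0.014)  2: 2.061 (Δ0.329)  3: 1.992 (Δ0.260)  4: 1.932 (Δ0.200)

1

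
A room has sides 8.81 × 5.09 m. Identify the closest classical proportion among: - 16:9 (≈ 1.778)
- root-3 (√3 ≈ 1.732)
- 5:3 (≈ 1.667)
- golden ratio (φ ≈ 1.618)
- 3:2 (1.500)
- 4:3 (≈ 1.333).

8.81/5.09 ≈ 1.731. Nearest candidates are root-3 (1.732, off by 0.001) and 16:9 (1.778, off by 0.047).

root-3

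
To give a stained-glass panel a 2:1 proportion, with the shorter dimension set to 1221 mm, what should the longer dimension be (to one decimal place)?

2:1 = 2.00000.
Longer side = 1221 × 2.00000 ≈ 2442.000 → 2442.0 mm.

2442.0 mm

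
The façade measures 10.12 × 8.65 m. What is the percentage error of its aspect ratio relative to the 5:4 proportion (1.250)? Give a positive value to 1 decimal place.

6.4%

Ratio = 10.12 / 8.65 ≈ 1.1699.
Ideal 5:4 = 1.2500. |1.1699 − 1.2500| / 1.2500 ≈ 6.41% → 6.4%.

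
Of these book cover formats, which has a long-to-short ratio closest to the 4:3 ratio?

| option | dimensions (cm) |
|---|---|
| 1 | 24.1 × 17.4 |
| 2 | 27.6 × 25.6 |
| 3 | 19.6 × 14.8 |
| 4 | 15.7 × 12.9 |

Target 4:3 ≈ 1.333.
1: 1.385 (Δ0.052)  2: 1.078 (Δ0.255)  3: 1.324 (Δ0.009)  4: 1.217 (Δ0.116)

3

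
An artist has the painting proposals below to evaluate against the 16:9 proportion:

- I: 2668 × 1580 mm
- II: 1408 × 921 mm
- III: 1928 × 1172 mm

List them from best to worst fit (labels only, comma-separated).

I: 2668/1580 ≈ 1.689 → |1.689 − 1.778| = 0.089
II: 1408/921 ≈ 1.529 → |1.529 − 1.778| = 0.249
III: 1928/1172 ≈ 1.645 → |1.645 − 1.778| = 0.133

I, III, II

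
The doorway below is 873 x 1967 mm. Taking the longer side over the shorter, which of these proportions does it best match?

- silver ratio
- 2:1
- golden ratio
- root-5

root-5

1967/873 ≈ 2.253. Nearest candidates are root-5 (2.236, off by 0.017) and silver ratio (2.414, off by 0.161).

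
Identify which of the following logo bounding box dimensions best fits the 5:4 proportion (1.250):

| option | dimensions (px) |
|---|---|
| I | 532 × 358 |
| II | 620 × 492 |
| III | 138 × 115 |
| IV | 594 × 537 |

II

Ratios (long/short): I ≈ 1.486; II ≈ 1.260; III ≈ 1.200; IV ≈ 1.106.
5:4 ≈ 1.250; option II is nearest (Δ 0.010).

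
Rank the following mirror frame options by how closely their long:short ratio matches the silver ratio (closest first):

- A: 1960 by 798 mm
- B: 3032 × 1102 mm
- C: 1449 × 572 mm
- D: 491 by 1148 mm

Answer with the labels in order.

A: 1960/798 ≈ 2.456 → |2.456 − 2.414| = 0.042
B: 3032/1102 ≈ 2.751 → |2.751 − 2.414| = 0.337
C: 1449/572 ≈ 2.533 → |2.533 − 2.414| = 0.119
D: 1148/491 ≈ 2.338 → |2.338 − 2.414| = 0.076

A, D, C, B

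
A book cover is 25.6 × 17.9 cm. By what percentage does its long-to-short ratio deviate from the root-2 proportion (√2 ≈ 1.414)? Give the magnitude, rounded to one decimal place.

Ratio = 25.6 / 17.9 ≈ 1.4302.
Ideal root-2 ≈ 1.4142. |1.4302 − 1.4142| / 1.4142 ≈ 1.13% → 1.1%.

1.1%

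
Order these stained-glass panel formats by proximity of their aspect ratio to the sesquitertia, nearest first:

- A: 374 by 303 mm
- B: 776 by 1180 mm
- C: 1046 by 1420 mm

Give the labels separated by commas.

C, A, B

A: 374/303 ≈ 1.234 → |1.234 − 1.333| = 0.099
B: 1180/776 ≈ 1.521 → |1.521 − 1.333| = 0.188
C: 1420/1046 ≈ 1.358 → |1.358 − 1.333| = 0.025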